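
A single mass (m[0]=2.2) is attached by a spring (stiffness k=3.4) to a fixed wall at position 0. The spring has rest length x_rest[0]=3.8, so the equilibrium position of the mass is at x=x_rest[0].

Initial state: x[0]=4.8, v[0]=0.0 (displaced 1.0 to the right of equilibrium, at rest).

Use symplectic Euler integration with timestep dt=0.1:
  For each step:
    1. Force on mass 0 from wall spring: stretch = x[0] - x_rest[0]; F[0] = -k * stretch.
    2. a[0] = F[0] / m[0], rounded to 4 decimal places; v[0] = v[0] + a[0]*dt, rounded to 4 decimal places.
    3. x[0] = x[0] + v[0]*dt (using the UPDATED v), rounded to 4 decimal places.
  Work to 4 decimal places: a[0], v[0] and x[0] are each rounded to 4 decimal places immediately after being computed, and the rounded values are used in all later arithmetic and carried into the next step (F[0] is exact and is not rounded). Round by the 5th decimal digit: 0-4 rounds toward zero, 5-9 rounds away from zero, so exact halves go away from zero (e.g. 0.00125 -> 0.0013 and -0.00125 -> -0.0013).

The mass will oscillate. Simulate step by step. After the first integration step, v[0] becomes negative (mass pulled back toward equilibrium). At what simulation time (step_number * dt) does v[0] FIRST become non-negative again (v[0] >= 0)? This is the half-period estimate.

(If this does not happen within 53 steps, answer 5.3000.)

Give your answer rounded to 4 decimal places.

Answer: 2.6000

Derivation:
Step 0: x=[4.8000] v=[0.0000]
Step 1: x=[4.7845] v=[-0.1546]
Step 2: x=[4.7538] v=[-0.3068]
Step 3: x=[4.7084] v=[-0.4542]
Step 4: x=[4.6489] v=[-0.5946]
Step 5: x=[4.5763] v=[-0.7258]
Step 6: x=[4.4917] v=[-0.8458]
Step 7: x=[4.3964] v=[-0.9527]
Step 8: x=[4.2919] v=[-1.0449]
Step 9: x=[4.1798] v=[-1.1209]
Step 10: x=[4.0618] v=[-1.1796]
Step 11: x=[3.9398] v=[-1.2201]
Step 12: x=[3.8156] v=[-1.2417]
Step 13: x=[3.6912] v=[-1.2441]
Step 14: x=[3.5685] v=[-1.2273]
Step 15: x=[3.4494] v=[-1.1915]
Step 16: x=[3.3357] v=[-1.1373]
Step 17: x=[3.2292] v=[-1.0655]
Step 18: x=[3.1315] v=[-0.9773]
Step 19: x=[3.0441] v=[-0.8740]
Step 20: x=[2.9684] v=[-0.7572]
Step 21: x=[2.9055] v=[-0.6287]
Step 22: x=[2.8565] v=[-0.4905]
Step 23: x=[2.8220] v=[-0.3447]
Step 24: x=[2.8026] v=[-0.1936]
Step 25: x=[2.7987] v=[-0.0395]
Step 26: x=[2.8102] v=[0.1153]
First v>=0 after going negative at step 26, time=2.6000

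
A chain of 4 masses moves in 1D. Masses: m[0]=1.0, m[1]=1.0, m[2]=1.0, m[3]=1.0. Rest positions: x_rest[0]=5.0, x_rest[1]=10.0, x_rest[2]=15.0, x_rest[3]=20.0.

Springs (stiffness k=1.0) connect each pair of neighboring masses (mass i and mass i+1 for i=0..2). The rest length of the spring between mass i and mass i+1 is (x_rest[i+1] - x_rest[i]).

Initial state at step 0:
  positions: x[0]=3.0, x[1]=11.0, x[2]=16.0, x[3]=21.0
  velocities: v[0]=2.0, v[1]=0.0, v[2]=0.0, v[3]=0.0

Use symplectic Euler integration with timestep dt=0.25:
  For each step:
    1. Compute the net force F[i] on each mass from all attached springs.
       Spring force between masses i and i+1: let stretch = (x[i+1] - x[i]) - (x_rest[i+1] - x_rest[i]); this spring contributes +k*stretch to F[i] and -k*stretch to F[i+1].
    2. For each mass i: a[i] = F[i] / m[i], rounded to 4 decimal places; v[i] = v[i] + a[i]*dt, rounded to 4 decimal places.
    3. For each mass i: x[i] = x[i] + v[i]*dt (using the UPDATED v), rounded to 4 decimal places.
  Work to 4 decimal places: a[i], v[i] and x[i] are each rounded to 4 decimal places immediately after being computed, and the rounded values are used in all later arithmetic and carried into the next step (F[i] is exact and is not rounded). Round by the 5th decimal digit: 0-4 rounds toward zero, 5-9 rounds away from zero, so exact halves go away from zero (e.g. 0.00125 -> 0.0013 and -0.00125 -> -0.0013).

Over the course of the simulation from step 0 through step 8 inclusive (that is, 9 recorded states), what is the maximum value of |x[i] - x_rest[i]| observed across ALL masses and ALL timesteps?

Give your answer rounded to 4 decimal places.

Step 0: x=[3.0000 11.0000 16.0000 21.0000] v=[2.0000 0.0000 0.0000 0.0000]
Step 1: x=[3.6875 10.8125 16.0000 21.0000] v=[2.7500 -0.7500 0.0000 0.0000]
Step 2: x=[4.5078 10.5039 15.9883 21.0000] v=[3.2813 -1.2344 -0.0469 0.0000]
Step 3: x=[5.3904 10.1633 15.9470 20.9993] v=[3.5303 -1.3623 -0.1651 -0.0029]
Step 4: x=[6.2588 9.8859 15.8600 20.9953] v=[3.4735 -1.1096 -0.3480 -0.0160]
Step 5: x=[7.0414 9.7552 15.7206 20.9829] v=[3.1303 -0.5229 -0.5577 -0.0498]
Step 6: x=[7.6811 9.8277 15.5372 20.9541] v=[2.5588 0.2900 -0.7335 -0.1154]
Step 7: x=[8.1425 10.1229 15.3355 20.8992] v=[1.8455 1.1807 -0.8067 -0.2196]
Step 8: x=[8.4152 10.6201 15.1558 20.8091] v=[1.0906 1.9888 -0.7189 -0.3605]
Max displacement = 3.4152

Answer: 3.4152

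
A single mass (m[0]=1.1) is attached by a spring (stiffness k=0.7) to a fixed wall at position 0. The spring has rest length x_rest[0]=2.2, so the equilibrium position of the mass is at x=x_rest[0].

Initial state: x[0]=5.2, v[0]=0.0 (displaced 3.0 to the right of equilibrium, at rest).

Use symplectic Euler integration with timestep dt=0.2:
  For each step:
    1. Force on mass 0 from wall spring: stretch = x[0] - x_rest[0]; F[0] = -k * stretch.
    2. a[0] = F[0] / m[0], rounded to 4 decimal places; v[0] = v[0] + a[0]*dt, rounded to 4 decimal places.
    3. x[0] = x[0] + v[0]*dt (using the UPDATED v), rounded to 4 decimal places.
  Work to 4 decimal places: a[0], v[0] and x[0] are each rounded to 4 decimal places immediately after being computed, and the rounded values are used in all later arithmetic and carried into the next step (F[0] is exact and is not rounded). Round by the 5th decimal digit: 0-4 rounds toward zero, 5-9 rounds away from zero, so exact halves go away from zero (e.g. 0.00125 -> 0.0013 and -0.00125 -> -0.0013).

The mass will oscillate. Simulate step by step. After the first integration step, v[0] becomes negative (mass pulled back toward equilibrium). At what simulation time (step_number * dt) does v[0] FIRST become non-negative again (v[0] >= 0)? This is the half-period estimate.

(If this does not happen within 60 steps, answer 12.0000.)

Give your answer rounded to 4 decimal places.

Answer: 4.0000

Derivation:
Step 0: x=[5.2000] v=[0.0000]
Step 1: x=[5.1236] v=[-0.3818]
Step 2: x=[4.9728] v=[-0.7539]
Step 3: x=[4.7514] v=[-1.1068]
Step 4: x=[4.4651] v=[-1.4315]
Step 5: x=[4.1211] v=[-1.7198]
Step 6: x=[3.7282] v=[-1.9643]
Step 7: x=[3.2964] v=[-2.1588]
Step 8: x=[2.8367] v=[-2.2983]
Step 9: x=[2.3608] v=[-2.3793]
Step 10: x=[1.8808] v=[-2.3998]
Step 11: x=[1.4090] v=[-2.3592]
Step 12: x=[0.9573] v=[-2.2585]
Step 13: x=[0.5372] v=[-2.1003]
Step 14: x=[0.1595] v=[-1.8887]
Step 15: x=[-0.1663] v=[-1.6290]
Step 16: x=[-0.4319] v=[-1.3278]
Step 17: x=[-0.6305] v=[-0.9928]
Step 18: x=[-0.7570] v=[-0.6326]
Step 19: x=[-0.8083] v=[-0.2563]
Step 20: x=[-0.7830] v=[0.1266]
First v>=0 after going negative at step 20, time=4.0000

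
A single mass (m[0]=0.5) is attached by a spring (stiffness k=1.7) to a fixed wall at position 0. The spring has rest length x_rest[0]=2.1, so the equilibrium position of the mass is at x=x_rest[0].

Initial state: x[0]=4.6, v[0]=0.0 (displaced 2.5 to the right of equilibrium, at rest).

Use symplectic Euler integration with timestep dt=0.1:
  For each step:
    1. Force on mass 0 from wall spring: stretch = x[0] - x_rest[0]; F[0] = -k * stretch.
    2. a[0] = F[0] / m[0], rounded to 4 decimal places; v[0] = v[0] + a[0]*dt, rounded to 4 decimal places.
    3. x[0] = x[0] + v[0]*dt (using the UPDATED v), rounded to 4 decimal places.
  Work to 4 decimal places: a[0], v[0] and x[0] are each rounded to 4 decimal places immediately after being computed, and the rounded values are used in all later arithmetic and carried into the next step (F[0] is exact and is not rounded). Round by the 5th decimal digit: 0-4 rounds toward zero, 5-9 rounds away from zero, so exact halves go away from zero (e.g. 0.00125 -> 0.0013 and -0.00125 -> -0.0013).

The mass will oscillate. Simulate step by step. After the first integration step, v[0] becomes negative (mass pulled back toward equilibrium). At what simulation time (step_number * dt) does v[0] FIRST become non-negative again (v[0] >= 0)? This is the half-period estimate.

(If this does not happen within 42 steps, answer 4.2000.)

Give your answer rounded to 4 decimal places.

Step 0: x=[4.6000] v=[0.0000]
Step 1: x=[4.5150] v=[-0.8500]
Step 2: x=[4.3479] v=[-1.6711]
Step 3: x=[4.1044] v=[-2.4354]
Step 4: x=[3.7927] v=[-3.1169]
Step 5: x=[3.4235] v=[-3.6924]
Step 6: x=[3.0093] v=[-4.1424]
Step 7: x=[2.5641] v=[-4.4516]
Step 8: x=[2.1032] v=[-4.6094]
Step 9: x=[1.6422] v=[-4.6105]
Step 10: x=[1.1967] v=[-4.4549]
Step 11: x=[0.7819] v=[-4.1478]
Step 12: x=[0.4119] v=[-3.6997]
Step 13: x=[0.0993] v=[-3.1258]
Step 14: x=[-0.1453] v=[-2.4456]
Step 15: x=[-0.3135] v=[-1.6822]
Step 16: x=[-0.3997] v=[-0.8616]
Step 17: x=[-0.4009] v=[-0.0117]
Step 18: x=[-0.3170] v=[0.8386]
First v>=0 after going negative at step 18, time=1.8000

Answer: 1.8000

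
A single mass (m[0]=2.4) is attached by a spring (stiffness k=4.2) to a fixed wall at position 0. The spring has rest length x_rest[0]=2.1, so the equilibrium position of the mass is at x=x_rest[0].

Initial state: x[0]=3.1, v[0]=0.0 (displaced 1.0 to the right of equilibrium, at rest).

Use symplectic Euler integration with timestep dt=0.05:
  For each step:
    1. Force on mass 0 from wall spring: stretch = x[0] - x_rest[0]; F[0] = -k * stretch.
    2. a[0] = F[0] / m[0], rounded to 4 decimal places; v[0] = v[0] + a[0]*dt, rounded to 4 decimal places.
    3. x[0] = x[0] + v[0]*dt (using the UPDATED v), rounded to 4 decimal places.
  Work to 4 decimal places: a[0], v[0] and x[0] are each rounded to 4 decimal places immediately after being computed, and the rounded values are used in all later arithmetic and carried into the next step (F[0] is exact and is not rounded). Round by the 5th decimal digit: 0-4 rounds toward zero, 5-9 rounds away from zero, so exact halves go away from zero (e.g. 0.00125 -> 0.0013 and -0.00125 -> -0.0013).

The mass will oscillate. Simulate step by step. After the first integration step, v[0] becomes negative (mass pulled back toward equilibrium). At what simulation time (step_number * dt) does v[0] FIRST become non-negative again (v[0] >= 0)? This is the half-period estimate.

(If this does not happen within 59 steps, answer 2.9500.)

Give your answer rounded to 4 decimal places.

Answer: 2.4000

Derivation:
Step 0: x=[3.1000] v=[0.0000]
Step 1: x=[3.0956] v=[-0.0875]
Step 2: x=[3.0869] v=[-0.1746]
Step 3: x=[3.0739] v=[-0.2610]
Step 4: x=[3.0566] v=[-0.3462]
Step 5: x=[3.0351] v=[-0.4299]
Step 6: x=[3.0095] v=[-0.5117]
Step 7: x=[2.9799] v=[-0.5913]
Step 8: x=[2.9465] v=[-0.6683]
Step 9: x=[2.9094] v=[-0.7424]
Step 10: x=[2.8687] v=[-0.8132]
Step 11: x=[2.8247] v=[-0.8805]
Step 12: x=[2.7775] v=[-0.9439]
Step 13: x=[2.7273] v=[-1.0032]
Step 14: x=[2.6744] v=[-1.0581]
Step 15: x=[2.6190] v=[-1.1084]
Step 16: x=[2.5613] v=[-1.1538]
Step 17: x=[2.5016] v=[-1.1942]
Step 18: x=[2.4401] v=[-1.2293]
Step 19: x=[2.3771] v=[-1.2591]
Step 20: x=[2.3129] v=[-1.2833]
Step 21: x=[2.2478] v=[-1.3019]
Step 22: x=[2.1821] v=[-1.3148]
Step 23: x=[2.1160] v=[-1.3220]
Step 24: x=[2.0498] v=[-1.3234]
Step 25: x=[1.9839] v=[-1.3190]
Step 26: x=[1.9185] v=[-1.3088]
Step 27: x=[1.8539] v=[-1.2929]
Step 28: x=[1.7903] v=[-1.2714]
Step 29: x=[1.7281] v=[-1.2443]
Step 30: x=[1.6675] v=[-1.2118]
Step 31: x=[1.6088] v=[-1.1740]
Step 32: x=[1.5523] v=[-1.1310]
Step 33: x=[1.4981] v=[-1.0831]
Step 34: x=[1.4466] v=[-1.0304]
Step 35: x=[1.3979] v=[-0.9732]
Step 36: x=[1.3523] v=[-0.9118]
Step 37: x=[1.3100] v=[-0.8464]
Step 38: x=[1.2711] v=[-0.7773]
Step 39: x=[1.2359] v=[-0.7048]
Step 40: x=[1.2044] v=[-0.6292]
Step 41: x=[1.1769] v=[-0.5508]
Step 42: x=[1.1534] v=[-0.4700]
Step 43: x=[1.1340] v=[-0.3872]
Step 44: x=[1.1189] v=[-0.3027]
Step 45: x=[1.1081] v=[-0.2169]
Step 46: x=[1.1016] v=[-0.1301]
Step 47: x=[1.0995] v=[-0.0427]
Step 48: x=[1.1017] v=[0.0448]
First v>=0 after going negative at step 48, time=2.4000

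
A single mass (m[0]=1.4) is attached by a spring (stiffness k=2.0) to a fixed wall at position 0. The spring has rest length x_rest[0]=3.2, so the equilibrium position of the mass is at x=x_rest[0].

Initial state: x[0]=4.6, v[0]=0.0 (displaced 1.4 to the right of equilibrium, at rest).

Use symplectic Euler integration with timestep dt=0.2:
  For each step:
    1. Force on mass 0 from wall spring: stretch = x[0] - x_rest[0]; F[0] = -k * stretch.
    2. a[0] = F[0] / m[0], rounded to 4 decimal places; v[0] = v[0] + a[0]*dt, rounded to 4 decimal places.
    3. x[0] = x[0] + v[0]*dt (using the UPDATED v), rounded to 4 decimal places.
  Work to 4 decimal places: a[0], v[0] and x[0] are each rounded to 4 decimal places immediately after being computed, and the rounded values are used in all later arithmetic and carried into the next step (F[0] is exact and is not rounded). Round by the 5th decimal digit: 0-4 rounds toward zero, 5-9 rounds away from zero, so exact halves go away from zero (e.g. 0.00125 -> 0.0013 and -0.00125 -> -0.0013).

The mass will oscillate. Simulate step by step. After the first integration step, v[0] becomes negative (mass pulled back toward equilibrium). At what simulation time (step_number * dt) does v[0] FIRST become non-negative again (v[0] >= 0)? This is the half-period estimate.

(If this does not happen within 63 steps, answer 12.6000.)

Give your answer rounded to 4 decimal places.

Step 0: x=[4.6000] v=[0.0000]
Step 1: x=[4.5200] v=[-0.4000]
Step 2: x=[4.3646] v=[-0.7771]
Step 3: x=[4.1426] v=[-1.1098]
Step 4: x=[3.8668] v=[-1.3791]
Step 5: x=[3.5529] v=[-1.5696]
Step 6: x=[3.2188] v=[-1.6704]
Step 7: x=[2.8836] v=[-1.6758]
Step 8: x=[2.5665] v=[-1.5854]
Step 9: x=[2.2856] v=[-1.4044]
Step 10: x=[2.0570] v=[-1.1431]
Step 11: x=[1.8937] v=[-0.8165]
Step 12: x=[1.8050] v=[-0.4433]
Step 13: x=[1.7961] v=[-0.0447]
Step 14: x=[1.8674] v=[0.3564]
First v>=0 after going negative at step 14, time=2.8000

Answer: 2.8000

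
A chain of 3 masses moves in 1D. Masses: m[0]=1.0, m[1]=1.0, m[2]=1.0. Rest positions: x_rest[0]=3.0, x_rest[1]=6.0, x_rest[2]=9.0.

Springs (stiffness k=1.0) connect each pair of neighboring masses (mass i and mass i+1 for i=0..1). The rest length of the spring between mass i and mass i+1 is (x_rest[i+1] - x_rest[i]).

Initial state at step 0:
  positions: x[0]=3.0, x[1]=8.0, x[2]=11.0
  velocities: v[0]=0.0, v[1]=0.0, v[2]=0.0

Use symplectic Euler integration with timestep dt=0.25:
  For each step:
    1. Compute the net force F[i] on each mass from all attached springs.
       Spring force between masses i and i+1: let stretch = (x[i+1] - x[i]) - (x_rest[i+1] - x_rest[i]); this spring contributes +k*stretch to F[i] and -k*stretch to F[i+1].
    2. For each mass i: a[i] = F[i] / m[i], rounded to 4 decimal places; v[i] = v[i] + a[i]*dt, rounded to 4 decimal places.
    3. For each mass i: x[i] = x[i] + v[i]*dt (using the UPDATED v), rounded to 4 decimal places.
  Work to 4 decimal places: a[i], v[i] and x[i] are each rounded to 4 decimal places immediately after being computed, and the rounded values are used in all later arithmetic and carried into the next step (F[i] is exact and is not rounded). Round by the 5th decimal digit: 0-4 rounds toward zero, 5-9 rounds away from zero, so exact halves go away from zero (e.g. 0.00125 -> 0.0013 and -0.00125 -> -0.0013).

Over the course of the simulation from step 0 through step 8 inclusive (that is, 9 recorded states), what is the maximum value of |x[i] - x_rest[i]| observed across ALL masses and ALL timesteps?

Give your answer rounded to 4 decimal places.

Answer: 2.1564

Derivation:
Step 0: x=[3.0000 8.0000 11.0000] v=[0.0000 0.0000 0.0000]
Step 1: x=[3.1250 7.8750 11.0000] v=[0.5000 -0.5000 0.0000]
Step 2: x=[3.3594 7.6484 10.9922] v=[0.9375 -0.9063 -0.0313]
Step 3: x=[3.6744 7.3628 10.9629] v=[1.2598 -1.1426 -0.1173]
Step 4: x=[4.0324 7.0716 10.8961] v=[1.4319 -1.1647 -0.2673]
Step 5: x=[4.3928 6.8295 10.7778] v=[1.4417 -0.9684 -0.4734]
Step 6: x=[4.7180 6.6819 10.6002] v=[1.3009 -0.5905 -0.7105]
Step 7: x=[4.9785 6.6564 10.3652] v=[1.0419 -0.1019 -0.9401]
Step 8: x=[5.1564 6.7579 10.0859] v=[0.7114 0.4058 -1.1173]
Max displacement = 2.1564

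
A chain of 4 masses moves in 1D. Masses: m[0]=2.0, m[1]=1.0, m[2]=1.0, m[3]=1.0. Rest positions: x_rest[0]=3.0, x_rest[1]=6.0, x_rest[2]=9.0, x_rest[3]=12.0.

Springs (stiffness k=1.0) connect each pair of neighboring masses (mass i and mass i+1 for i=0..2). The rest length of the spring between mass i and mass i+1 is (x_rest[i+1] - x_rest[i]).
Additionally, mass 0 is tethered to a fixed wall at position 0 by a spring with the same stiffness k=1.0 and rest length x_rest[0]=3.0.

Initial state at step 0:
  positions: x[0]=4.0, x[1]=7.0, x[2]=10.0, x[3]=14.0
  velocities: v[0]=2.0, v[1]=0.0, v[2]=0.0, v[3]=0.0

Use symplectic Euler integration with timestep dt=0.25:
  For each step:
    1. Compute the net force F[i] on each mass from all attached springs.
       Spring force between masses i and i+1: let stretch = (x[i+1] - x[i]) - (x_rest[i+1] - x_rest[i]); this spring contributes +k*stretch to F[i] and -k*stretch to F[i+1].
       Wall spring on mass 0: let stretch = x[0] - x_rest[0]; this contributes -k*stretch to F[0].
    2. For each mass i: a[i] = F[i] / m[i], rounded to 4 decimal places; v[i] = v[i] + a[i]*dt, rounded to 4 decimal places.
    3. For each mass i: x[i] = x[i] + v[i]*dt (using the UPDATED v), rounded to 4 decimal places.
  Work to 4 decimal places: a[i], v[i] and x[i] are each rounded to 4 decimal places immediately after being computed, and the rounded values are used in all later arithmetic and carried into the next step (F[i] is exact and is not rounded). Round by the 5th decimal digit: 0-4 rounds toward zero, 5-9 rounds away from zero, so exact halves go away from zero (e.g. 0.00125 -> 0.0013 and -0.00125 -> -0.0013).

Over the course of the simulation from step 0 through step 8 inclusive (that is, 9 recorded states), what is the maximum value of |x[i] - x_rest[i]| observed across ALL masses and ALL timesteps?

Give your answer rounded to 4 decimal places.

Answer: 2.5676

Derivation:
Step 0: x=[4.0000 7.0000 10.0000 14.0000] v=[2.0000 0.0000 0.0000 0.0000]
Step 1: x=[4.4688 7.0000 10.0625 13.9375] v=[1.8750 0.0000 0.2500 -0.2500]
Step 2: x=[4.8770 7.0332 10.1758 13.8203] v=[1.6328 0.1328 0.4531 -0.4688]
Step 3: x=[5.2002 7.1281 10.3205 13.6628] v=[1.2927 0.3794 0.5786 -0.6299]
Step 4: x=[5.4211 7.3020 10.4745 13.4839] v=[0.8837 0.6955 0.6161 -0.7155]
Step 5: x=[5.5314 7.5566 10.6183 13.3044] v=[0.4412 1.0184 0.5753 -0.7179]
Step 6: x=[5.5321 7.8760 10.7387 13.1446] v=[0.0029 1.2775 0.4814 -0.6394]
Step 7: x=[5.4332 8.2278 10.8305 13.0219] v=[-0.3956 1.4072 0.3672 -0.4909]
Step 8: x=[5.2519 8.5676 10.8966 12.9497] v=[-0.7254 1.3592 0.2644 -0.2888]
Max displacement = 2.5676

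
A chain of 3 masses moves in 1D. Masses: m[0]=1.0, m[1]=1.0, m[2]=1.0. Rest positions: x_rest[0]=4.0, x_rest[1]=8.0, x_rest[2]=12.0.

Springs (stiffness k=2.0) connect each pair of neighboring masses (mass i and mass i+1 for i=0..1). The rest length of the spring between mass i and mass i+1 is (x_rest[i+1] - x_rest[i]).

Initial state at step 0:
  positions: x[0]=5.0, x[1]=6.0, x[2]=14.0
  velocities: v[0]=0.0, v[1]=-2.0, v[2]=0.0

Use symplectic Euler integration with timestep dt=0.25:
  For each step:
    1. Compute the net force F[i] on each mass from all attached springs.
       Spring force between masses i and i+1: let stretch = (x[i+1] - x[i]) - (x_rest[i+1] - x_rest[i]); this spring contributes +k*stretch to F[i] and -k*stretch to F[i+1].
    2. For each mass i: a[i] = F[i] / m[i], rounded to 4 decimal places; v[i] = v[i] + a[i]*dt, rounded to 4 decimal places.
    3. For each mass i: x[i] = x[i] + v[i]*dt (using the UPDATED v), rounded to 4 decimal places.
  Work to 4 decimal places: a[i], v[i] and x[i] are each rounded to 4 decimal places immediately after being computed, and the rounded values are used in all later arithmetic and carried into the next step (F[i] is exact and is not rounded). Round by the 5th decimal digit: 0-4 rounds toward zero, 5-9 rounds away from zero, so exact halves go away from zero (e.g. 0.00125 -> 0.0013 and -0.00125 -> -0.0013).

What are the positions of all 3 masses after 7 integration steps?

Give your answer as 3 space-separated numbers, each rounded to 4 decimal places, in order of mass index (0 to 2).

Step 0: x=[5.0000 6.0000 14.0000] v=[0.0000 -2.0000 0.0000]
Step 1: x=[4.6250 6.3750 13.5000] v=[-1.5000 1.5000 -2.0000]
Step 2: x=[3.9688 7.4219 12.6094] v=[-2.6250 4.1875 -3.5625]
Step 3: x=[3.2442 8.6856 11.5703] v=[-2.8985 5.0547 -4.1563]
Step 4: x=[2.6998 9.6297 10.6706] v=[-2.1778 3.7764 -3.5987]
Step 5: x=[2.5216 9.8377 10.1408] v=[-0.7129 0.8319 -2.1192]
Step 6: x=[2.7579 9.1691 10.0731] v=[0.9452 -2.6746 -0.2708]
Step 7: x=[3.2956 7.8121 10.3924] v=[2.1508 -5.4282 1.2772]

Answer: 3.2956 7.8121 10.3924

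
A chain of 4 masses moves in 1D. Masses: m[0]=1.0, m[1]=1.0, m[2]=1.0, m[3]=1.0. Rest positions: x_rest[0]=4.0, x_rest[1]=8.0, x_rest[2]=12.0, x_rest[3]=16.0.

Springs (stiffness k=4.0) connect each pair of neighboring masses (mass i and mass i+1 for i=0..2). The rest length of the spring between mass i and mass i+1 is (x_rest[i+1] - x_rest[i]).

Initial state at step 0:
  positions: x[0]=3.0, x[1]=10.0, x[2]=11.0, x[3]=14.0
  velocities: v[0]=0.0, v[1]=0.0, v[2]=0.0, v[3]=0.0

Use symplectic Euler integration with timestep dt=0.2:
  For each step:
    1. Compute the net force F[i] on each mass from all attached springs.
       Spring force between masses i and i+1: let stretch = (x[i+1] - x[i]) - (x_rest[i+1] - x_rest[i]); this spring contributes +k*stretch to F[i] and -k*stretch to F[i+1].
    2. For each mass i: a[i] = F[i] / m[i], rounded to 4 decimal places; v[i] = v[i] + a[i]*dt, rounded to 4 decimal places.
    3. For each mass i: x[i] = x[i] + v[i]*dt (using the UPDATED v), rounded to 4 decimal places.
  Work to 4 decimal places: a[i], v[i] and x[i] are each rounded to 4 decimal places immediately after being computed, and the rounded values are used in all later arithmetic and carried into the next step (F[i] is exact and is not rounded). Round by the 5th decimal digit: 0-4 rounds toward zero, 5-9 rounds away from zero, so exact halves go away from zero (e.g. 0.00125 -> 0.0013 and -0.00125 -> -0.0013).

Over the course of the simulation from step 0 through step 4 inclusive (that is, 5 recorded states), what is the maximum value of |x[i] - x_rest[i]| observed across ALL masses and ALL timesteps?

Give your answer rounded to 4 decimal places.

Answer: 2.4542

Derivation:
Step 0: x=[3.0000 10.0000 11.0000 14.0000] v=[0.0000 0.0000 0.0000 0.0000]
Step 1: x=[3.4800 9.0400 11.3200 14.1600] v=[2.4000 -4.8000 1.6000 0.8000]
Step 2: x=[4.2096 7.5552 11.7296 14.5056] v=[3.6480 -7.4240 2.0480 1.7280]
Step 3: x=[4.8345 6.2030 11.9155 15.0470] v=[3.1245 -6.7610 0.9293 2.7072]
Step 4: x=[5.0384 5.5458 11.6884 15.7274] v=[1.0193 -3.2858 -1.1355 3.4020]
Max displacement = 2.4542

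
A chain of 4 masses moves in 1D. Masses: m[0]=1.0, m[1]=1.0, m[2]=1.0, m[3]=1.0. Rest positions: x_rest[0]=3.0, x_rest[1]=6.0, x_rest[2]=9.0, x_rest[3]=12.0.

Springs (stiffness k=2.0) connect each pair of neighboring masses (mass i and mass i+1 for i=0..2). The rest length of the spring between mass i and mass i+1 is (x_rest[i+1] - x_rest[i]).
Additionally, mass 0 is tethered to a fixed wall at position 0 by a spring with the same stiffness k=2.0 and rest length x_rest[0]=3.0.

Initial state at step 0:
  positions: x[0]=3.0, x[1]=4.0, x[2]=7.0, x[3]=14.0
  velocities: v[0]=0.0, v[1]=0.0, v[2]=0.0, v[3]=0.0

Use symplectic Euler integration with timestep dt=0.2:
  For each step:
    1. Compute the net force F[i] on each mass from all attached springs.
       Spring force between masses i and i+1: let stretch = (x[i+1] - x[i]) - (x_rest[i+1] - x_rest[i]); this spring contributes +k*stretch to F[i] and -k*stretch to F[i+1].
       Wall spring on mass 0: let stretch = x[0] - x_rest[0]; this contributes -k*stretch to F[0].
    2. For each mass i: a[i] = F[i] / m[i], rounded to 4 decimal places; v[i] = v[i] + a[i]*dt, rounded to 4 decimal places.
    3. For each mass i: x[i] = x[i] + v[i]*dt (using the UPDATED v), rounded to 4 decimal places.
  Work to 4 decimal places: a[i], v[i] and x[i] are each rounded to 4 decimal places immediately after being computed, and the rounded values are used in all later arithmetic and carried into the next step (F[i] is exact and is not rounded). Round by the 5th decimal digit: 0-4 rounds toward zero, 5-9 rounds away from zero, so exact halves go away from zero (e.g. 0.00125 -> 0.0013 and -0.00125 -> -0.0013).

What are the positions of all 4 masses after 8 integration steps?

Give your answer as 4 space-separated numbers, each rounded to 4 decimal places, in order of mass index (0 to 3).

Answer: 2.5195 7.2599 9.9815 9.7666

Derivation:
Step 0: x=[3.0000 4.0000 7.0000 14.0000] v=[0.0000 0.0000 0.0000 0.0000]
Step 1: x=[2.8400 4.1600 7.3200 13.6800] v=[-0.8000 0.8000 1.6000 -1.6000]
Step 2: x=[2.5584 4.4672 7.8960 13.0912] v=[-1.4080 1.5360 2.8800 -2.9440]
Step 3: x=[2.2248 4.8960 8.6133 12.3268] v=[-1.6678 2.1440 3.5866 -3.8221]
Step 4: x=[1.9270 5.4085 9.3303 11.5053] v=[-1.4892 2.5624 3.5851 -4.1075]
Step 5: x=[1.7535 5.9562 9.9076 10.7498] v=[-0.8674 2.7385 2.8864 -3.7775]
Step 6: x=[1.7760 6.4838 10.2361 10.1669] v=[0.1123 2.6380 1.6427 -2.9144]
Step 7: x=[2.0330 6.9350 10.2589 9.8296] v=[1.2850 2.2558 0.1141 -1.6867]
Step 8: x=[2.5195 7.2599 9.9815 9.7666] v=[2.4326 1.6246 -1.3872 -0.3150]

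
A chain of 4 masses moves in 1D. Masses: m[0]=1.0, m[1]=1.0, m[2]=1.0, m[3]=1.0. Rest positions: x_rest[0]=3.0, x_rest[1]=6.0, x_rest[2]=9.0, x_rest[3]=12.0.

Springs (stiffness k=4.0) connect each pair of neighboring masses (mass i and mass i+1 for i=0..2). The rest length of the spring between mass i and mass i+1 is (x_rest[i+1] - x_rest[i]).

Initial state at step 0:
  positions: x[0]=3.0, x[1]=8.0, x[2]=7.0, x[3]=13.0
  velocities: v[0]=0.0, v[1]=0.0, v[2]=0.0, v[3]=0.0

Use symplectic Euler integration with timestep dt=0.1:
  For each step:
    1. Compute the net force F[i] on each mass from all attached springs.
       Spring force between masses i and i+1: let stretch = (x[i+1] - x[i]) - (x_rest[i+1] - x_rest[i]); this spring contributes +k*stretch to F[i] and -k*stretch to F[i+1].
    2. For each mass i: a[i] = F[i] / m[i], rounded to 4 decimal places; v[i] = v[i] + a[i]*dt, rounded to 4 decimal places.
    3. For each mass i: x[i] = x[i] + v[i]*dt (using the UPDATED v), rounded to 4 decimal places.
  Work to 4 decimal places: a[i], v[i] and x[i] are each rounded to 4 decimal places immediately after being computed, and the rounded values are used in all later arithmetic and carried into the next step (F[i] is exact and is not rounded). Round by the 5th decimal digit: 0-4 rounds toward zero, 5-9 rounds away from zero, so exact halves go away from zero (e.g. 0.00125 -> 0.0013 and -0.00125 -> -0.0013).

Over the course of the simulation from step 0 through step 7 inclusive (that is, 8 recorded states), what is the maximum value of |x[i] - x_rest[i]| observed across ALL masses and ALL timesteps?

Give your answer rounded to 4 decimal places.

Step 0: x=[3.0000 8.0000 7.0000 13.0000] v=[0.0000 0.0000 0.0000 0.0000]
Step 1: x=[3.0800 7.7600 7.2800 12.8800] v=[0.8000 -2.4000 2.8000 -1.2000]
Step 2: x=[3.2272 7.3136 7.8032 12.6560] v=[1.4720 -4.4640 5.2320 -2.2400]
Step 3: x=[3.4179 6.7233 8.5009 12.3579] v=[1.9066 -5.9027 6.9773 -2.9811]
Step 4: x=[3.6208 6.0719 9.2818 12.0255] v=[2.0288 -6.5138 7.8091 -3.3239]
Step 5: x=[3.8017 5.4509 10.0441 11.7034] v=[1.8092 -6.2103 7.6226 -3.2214]
Step 6: x=[3.9286 4.9476 10.6890 11.4349] v=[1.2689 -5.0327 6.4490 -2.6851]
Step 7: x=[3.9763 4.6332 11.1341 11.2566] v=[0.4765 -3.1437 4.4508 -1.7835]
Max displacement = 2.1341

Answer: 2.1341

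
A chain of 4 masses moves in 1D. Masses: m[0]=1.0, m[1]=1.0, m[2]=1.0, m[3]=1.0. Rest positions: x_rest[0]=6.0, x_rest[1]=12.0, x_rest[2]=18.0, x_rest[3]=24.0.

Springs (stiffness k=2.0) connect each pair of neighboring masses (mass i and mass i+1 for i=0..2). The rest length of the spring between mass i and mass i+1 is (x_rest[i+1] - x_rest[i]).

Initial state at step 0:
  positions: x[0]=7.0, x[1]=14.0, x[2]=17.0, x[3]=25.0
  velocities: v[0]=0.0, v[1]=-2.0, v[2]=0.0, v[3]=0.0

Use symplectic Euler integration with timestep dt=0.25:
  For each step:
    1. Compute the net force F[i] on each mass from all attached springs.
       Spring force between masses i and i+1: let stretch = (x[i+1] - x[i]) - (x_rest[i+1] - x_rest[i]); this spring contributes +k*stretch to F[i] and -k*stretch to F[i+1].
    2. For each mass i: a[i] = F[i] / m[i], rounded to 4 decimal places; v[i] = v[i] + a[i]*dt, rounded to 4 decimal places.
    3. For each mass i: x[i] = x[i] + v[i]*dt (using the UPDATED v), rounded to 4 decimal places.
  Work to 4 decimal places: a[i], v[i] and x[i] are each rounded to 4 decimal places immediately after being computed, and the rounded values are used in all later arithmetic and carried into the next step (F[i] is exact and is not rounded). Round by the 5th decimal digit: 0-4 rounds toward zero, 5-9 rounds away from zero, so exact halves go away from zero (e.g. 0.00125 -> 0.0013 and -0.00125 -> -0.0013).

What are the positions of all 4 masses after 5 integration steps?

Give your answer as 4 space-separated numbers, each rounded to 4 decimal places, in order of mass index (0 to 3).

Answer: 6.2129 10.9888 19.4465 23.8522

Derivation:
Step 0: x=[7.0000 14.0000 17.0000 25.0000] v=[0.0000 -2.0000 0.0000 0.0000]
Step 1: x=[7.1250 13.0000 17.6250 24.7500] v=[0.5000 -4.0000 2.5000 -1.0000]
Step 2: x=[7.2344 11.8438 18.5625 24.3594] v=[0.4375 -4.6250 3.7500 -1.5625]
Step 3: x=[7.1700 10.9512 19.3848 23.9942] v=[-0.2578 -3.5704 3.2891 -1.4610]
Step 4: x=[6.8282 10.6402 19.7291 23.8028] v=[-1.3672 -1.2442 1.3770 -0.7657]
Step 5: x=[6.2129 10.9888 19.4465 23.8522] v=[-2.4612 1.3943 -1.1306 0.1975]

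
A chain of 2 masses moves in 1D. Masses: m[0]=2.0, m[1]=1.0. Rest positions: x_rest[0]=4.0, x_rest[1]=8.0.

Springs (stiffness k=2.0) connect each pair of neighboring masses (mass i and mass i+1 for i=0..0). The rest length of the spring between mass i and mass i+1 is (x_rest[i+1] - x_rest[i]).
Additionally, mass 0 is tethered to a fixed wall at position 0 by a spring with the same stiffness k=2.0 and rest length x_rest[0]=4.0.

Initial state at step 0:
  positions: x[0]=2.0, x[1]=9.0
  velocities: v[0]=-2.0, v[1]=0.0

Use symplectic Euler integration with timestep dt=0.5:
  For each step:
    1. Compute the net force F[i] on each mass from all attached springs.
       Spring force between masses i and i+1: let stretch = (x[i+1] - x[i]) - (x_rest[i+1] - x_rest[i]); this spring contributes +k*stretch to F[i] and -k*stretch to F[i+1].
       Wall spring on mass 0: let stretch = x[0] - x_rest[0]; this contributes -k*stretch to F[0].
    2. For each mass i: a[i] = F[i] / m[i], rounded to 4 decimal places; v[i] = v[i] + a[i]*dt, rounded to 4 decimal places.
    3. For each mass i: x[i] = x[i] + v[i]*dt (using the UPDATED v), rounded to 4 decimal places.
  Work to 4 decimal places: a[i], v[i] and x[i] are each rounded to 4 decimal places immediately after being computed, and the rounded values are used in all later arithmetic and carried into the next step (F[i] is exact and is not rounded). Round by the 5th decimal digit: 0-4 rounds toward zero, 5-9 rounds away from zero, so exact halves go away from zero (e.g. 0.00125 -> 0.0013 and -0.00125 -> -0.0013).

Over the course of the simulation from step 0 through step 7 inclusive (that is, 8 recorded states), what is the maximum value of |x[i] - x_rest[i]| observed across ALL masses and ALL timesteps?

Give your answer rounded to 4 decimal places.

Answer: 3.8125

Derivation:
Step 0: x=[2.0000 9.0000] v=[-2.0000 0.0000]
Step 1: x=[2.2500 7.5000] v=[0.5000 -3.0000]
Step 2: x=[3.2500 5.3750] v=[2.0000 -4.2500]
Step 3: x=[3.9688 4.1875] v=[1.4375 -2.3750]
Step 4: x=[3.7500 4.8907] v=[-0.4376 1.4063]
Step 5: x=[2.8789 7.0235] v=[-1.7423 4.2656]
Step 6: x=[2.3242 9.0840] v=[-1.1095 4.1210]
Step 7: x=[2.8784 9.7646] v=[1.1083 1.3612]
Max displacement = 3.8125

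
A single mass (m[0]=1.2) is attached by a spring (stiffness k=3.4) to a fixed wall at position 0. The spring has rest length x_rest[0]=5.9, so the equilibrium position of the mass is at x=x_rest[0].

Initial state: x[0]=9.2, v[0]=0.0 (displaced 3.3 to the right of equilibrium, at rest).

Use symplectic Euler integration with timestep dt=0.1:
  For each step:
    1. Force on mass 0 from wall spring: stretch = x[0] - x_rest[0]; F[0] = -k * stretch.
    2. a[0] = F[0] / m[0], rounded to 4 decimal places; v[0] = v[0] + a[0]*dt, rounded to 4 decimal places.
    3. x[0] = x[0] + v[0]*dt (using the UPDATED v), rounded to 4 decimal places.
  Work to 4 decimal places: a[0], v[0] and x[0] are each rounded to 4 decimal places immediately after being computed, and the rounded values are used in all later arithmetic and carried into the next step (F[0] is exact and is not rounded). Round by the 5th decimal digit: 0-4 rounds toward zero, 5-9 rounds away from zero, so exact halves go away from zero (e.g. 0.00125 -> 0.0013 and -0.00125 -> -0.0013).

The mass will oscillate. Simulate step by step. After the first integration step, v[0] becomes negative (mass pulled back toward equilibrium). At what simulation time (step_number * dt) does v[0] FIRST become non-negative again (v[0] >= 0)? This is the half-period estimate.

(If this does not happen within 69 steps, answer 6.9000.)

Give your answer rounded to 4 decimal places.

Step 0: x=[9.2000] v=[0.0000]
Step 1: x=[9.1065] v=[-0.9350]
Step 2: x=[8.9222] v=[-1.8435]
Step 3: x=[8.6522] v=[-2.6998]
Step 4: x=[8.3042] v=[-3.4796]
Step 5: x=[7.8881] v=[-4.1608]
Step 6: x=[7.4157] v=[-4.7241]
Step 7: x=[6.9003] v=[-5.1536]
Step 8: x=[6.3566] v=[-5.4370]
Step 9: x=[5.8000] v=[-5.5664]
Step 10: x=[5.2462] v=[-5.5381]
Step 11: x=[4.7109] v=[-5.3529]
Step 12: x=[4.2093] v=[-5.0160]
Step 13: x=[3.7556] v=[-4.5370]
Step 14: x=[3.3627] v=[-3.9294]
Step 15: x=[3.0417] v=[-3.2105]
Step 16: x=[2.8016] v=[-2.4007]
Step 17: x=[2.6493] v=[-1.5228]
Step 18: x=[2.5891] v=[-0.6018]
Step 19: x=[2.6227] v=[0.3363]
First v>=0 after going negative at step 19, time=1.9000

Answer: 1.9000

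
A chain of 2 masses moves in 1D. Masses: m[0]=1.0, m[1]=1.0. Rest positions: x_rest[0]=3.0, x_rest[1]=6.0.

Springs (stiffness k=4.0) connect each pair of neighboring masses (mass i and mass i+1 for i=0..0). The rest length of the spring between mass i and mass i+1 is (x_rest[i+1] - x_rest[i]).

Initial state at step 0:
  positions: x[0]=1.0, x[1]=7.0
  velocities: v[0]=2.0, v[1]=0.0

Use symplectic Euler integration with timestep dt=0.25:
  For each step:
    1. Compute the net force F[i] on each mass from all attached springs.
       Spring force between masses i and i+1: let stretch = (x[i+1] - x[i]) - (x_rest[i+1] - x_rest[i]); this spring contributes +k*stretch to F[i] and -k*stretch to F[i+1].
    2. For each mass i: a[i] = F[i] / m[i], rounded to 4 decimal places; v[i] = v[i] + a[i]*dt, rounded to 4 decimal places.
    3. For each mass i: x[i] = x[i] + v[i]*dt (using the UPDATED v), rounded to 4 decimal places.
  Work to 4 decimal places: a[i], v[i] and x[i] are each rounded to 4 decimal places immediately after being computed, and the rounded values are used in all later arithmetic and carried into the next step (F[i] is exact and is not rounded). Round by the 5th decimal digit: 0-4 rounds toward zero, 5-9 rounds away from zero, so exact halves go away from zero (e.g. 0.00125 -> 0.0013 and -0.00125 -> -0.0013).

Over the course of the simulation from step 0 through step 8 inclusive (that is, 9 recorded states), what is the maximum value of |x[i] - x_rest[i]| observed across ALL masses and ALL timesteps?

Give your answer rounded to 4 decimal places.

Answer: 3.2696

Derivation:
Step 0: x=[1.0000 7.0000] v=[2.0000 0.0000]
Step 1: x=[2.2500 6.2500] v=[5.0000 -3.0000]
Step 2: x=[3.7500 5.2500] v=[6.0000 -4.0000]
Step 3: x=[4.8750 4.6250] v=[4.5000 -2.5000]
Step 4: x=[5.1875 4.8125] v=[1.2500 0.7500]
Step 5: x=[4.6563 5.8438] v=[-2.1250 4.1250]
Step 6: x=[3.6719 7.3282] v=[-3.9375 5.9375]
Step 7: x=[2.8516 8.6485] v=[-3.2812 5.2812]
Step 8: x=[2.7305 9.2696] v=[-0.4843 2.4843]
Max displacement = 3.2696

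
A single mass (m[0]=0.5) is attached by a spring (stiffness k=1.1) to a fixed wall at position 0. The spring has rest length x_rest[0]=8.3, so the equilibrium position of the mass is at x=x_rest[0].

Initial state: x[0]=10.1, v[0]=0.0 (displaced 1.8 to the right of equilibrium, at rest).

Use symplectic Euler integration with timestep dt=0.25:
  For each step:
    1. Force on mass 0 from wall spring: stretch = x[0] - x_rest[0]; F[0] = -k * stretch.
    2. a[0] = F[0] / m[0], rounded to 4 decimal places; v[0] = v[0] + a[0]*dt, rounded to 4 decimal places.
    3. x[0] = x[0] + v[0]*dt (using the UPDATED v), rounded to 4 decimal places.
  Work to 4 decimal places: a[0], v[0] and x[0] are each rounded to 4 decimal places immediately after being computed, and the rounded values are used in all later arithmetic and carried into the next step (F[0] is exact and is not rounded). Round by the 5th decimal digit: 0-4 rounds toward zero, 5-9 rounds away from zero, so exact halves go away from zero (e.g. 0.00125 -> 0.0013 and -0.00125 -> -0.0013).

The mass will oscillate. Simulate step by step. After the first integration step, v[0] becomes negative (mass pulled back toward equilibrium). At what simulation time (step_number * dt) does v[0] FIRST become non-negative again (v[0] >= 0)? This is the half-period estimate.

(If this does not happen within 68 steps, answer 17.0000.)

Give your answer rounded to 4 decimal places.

Answer: 2.2500

Derivation:
Step 0: x=[10.1000] v=[0.0000]
Step 1: x=[9.8525] v=[-0.9900]
Step 2: x=[9.3915] v=[-1.8439]
Step 3: x=[8.7805] v=[-2.4442]
Step 4: x=[8.1034] v=[-2.7085]
Step 5: x=[7.4533] v=[-2.6004]
Step 6: x=[6.9196] v=[-2.1347]
Step 7: x=[6.5757] v=[-1.3755]
Step 8: x=[6.4689] v=[-0.4271]
Step 9: x=[6.6139] v=[0.5800]
First v>=0 after going negative at step 9, time=2.2500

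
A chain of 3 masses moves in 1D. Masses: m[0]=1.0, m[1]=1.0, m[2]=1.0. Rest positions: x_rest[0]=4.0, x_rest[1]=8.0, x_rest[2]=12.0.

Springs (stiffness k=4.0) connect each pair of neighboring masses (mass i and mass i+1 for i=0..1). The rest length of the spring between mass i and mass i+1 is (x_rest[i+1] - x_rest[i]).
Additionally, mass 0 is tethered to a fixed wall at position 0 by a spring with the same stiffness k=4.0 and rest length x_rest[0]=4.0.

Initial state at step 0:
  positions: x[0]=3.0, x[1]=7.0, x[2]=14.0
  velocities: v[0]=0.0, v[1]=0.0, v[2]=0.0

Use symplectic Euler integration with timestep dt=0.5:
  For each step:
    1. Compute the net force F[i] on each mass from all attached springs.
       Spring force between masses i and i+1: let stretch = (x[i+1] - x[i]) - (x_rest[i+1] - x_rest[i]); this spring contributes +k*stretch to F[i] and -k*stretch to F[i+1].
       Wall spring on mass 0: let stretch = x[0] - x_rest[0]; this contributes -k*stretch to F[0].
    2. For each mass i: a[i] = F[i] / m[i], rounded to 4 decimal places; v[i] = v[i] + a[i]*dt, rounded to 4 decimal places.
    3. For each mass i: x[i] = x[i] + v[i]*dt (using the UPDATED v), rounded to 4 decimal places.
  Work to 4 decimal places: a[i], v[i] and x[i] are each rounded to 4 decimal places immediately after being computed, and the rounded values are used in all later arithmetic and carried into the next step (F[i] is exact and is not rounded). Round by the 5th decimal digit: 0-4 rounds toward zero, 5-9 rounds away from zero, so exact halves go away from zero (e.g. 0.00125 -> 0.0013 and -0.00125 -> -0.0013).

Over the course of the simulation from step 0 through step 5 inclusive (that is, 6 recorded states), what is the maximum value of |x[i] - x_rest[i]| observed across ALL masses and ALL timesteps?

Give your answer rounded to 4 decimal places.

Step 0: x=[3.0000 7.0000 14.0000] v=[0.0000 0.0000 0.0000]
Step 1: x=[4.0000 10.0000 11.0000] v=[2.0000 6.0000 -6.0000]
Step 2: x=[7.0000 8.0000 11.0000] v=[6.0000 -4.0000 0.0000]
Step 3: x=[4.0000 8.0000 12.0000] v=[-6.0000 0.0000 2.0000]
Step 4: x=[1.0000 8.0000 13.0000] v=[-6.0000 0.0000 2.0000]
Step 5: x=[4.0000 6.0000 13.0000] v=[6.0000 -4.0000 0.0000]
Max displacement = 3.0000

Answer: 3.0000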